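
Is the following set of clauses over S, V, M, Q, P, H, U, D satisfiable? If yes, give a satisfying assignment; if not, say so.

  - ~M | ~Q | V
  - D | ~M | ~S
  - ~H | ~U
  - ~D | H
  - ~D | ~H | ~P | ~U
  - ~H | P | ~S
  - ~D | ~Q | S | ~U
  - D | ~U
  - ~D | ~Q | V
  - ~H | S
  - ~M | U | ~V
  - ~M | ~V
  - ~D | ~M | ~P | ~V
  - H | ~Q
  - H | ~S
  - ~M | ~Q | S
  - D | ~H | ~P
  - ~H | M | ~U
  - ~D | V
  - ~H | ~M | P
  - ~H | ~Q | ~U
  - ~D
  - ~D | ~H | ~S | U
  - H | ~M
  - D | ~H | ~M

S: False; V: False; M: False; Q: False; P: True; H: False; U: False; D: False

Unit clause (~D) forces D = False.
In (D | ~U) only ~U is left, so U = False.
Try S = True:
  (D | ~M | ~S) forces M = False.
  (H | ~S) forces H = True.
  (~H | P | ~S) forces P = True.
  clause (D | ~H | ~P) is falsified — backtrack.
So S = False.
  then (~H | S) forces H = False.
  then (H | ~Q) forces Q = False.
  then (H | ~M) forces M = False.
Set V = False.
Set P = True.
All clauses satisfied.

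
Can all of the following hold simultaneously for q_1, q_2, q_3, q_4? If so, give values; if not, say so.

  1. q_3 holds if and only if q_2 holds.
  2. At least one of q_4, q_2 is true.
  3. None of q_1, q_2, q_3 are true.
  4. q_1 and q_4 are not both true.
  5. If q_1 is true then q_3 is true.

q_1=F; q_2=F; q_3=F; q_4=T

  (1) q_3=F, q_2=F — same ✓
  (2) {q_4, q_2}: 1 true — at least one ✓
  (3) {q_1, q_2, q_3}: 0 true — none ✓
  (4) q_1=F, q_4=T — not both ✓
  (5) q_1=F ⇒ q_3: vacuous ✓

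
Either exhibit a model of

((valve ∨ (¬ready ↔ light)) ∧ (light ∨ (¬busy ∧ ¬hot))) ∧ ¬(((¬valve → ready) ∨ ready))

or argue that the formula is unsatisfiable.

valve = False, light = True, hot = True, busy = False, ready = False

  (valve ∨ (¬ready ↔ light)) ∧ (light ∨ (¬busy ∧ ¬hot)) = True
    valve ∨ (¬ready ↔ light) = True
      ¬ready ↔ light = True
        ¬ready = True
    light ∨ (¬busy ∧ ¬hot) = True
      ¬busy ∧ ¬hot = False
        ¬busy = True
        ¬hot = False
  ¬(((¬valve → ready) ∨ ready)) = True
    (¬valve → ready) ∨ ready = False
      ¬valve → ready = False
        ¬valve = True
Both conjuncts True, so the formula holds.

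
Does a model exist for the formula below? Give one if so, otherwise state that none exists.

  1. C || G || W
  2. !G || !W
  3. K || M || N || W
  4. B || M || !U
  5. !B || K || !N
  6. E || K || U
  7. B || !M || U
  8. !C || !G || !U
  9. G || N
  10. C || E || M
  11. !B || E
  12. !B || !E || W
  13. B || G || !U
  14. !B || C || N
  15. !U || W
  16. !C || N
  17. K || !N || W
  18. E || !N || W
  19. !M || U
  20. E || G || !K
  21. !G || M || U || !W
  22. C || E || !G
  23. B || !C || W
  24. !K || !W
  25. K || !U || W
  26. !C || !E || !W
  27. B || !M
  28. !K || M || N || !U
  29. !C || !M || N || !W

E: True; M: False; K: True; U: False; W: False; N: False; G: True; C: False; B: False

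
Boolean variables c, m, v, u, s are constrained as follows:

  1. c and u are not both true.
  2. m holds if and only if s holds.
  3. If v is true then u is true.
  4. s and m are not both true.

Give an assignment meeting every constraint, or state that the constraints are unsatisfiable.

c: False; m: False; v: False; u: True; s: False

  (1) c=F, u=T — not both ✓
  (2) m=F, s=F — same ✓
  (3) v=F ⇒ u: vacuous ✓
  (4) s=F, m=F — not both ✓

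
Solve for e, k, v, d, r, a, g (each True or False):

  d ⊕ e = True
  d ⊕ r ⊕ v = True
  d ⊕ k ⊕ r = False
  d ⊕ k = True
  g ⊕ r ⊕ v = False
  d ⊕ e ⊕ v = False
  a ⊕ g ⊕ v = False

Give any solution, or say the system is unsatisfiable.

e = False, k = False, v = True, d = True, r = True, a = True, g = False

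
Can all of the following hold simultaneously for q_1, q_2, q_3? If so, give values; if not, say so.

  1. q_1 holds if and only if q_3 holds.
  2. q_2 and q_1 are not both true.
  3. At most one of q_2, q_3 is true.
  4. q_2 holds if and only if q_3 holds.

q_1=F, q_2=F, q_3=F

  (1) q_1=F, q_3=F — same ✓
  (2) q_2=F, q_1=F — not both ✓
  (3) {q_2, q_3}: 0 true — at most one ✓
  (4) q_2=F, q_3=F — same ✓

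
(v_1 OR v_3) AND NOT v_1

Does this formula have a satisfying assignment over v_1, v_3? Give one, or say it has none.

v_1 = False, v_3 = True

  v_1 OR v_3 = True
  NOT v_1 = True
Both conjuncts True, so the formula holds.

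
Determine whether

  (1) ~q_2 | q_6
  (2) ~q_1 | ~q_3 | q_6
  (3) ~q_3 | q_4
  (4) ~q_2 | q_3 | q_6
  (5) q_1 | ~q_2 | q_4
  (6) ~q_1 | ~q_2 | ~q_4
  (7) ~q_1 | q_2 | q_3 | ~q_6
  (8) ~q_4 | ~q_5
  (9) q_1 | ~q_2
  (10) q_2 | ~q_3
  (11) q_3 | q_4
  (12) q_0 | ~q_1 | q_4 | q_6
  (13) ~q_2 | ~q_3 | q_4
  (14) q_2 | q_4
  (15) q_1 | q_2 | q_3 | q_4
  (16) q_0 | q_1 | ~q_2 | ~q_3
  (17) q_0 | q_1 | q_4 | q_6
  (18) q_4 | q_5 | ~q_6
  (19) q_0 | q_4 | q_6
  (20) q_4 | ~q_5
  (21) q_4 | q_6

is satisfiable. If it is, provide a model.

q_0: True, q_1: False, q_2: False, q_3: False, q_4: True, q_5: False, q_6: False

Set q_0 = True.
Set q_1 = False.
  then (q_1 | ~q_2) forces q_2 = False.
  then (q_2 | ~q_3) forces q_3 = False.
  then (q_3 | q_4) forces q_4 = True.
  then (~q_4 | ~q_5) forces q_5 = False.
Set q_6 = False.
All clauses satisfied.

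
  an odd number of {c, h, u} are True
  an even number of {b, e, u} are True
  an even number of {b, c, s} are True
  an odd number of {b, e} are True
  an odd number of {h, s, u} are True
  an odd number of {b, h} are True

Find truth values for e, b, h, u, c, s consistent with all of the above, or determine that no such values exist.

e: True; b: False; h: True; u: True; c: True; s: True

{c, h, u}: 3 true → odd ✓
{b, e, u}: 2 true → even ✓
{b, c, s}: 2 true → even ✓
{b, e}: 1 true → odd ✓
{h, s, u}: 3 true → odd ✓
{b, h}: 1 true → odd ✓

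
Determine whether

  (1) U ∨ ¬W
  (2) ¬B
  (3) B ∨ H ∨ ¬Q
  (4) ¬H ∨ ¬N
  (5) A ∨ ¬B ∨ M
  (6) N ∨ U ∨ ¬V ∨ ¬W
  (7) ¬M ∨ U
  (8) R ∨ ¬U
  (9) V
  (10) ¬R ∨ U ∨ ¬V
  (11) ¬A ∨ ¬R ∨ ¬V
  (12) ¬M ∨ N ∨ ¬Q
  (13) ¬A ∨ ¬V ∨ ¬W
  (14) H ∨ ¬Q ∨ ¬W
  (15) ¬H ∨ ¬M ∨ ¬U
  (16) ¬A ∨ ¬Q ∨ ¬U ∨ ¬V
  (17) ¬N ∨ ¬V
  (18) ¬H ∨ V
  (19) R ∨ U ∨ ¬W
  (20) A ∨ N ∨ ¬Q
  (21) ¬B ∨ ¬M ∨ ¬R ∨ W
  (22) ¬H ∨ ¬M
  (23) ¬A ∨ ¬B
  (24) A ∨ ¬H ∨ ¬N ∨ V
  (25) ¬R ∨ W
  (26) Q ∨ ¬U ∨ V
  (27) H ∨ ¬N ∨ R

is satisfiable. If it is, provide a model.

M = False, Q = False, U = False, R = False, A = True, V = True, H = False, B = False, N = False, W = False

Unit clause (¬B) forces B = False.
Unit clause (V) forces V = True.
In (¬N ∨ ¬V) only ¬N is left, so N = False.
Set M = False.
Set Q = False.
Set U = False.
  then (U ∨ ¬W) forces W = False.
  then (¬R ∨ U ∨ ¬V) forces R = False.
Set A = True.
Set H = False.
All clauses satisfied.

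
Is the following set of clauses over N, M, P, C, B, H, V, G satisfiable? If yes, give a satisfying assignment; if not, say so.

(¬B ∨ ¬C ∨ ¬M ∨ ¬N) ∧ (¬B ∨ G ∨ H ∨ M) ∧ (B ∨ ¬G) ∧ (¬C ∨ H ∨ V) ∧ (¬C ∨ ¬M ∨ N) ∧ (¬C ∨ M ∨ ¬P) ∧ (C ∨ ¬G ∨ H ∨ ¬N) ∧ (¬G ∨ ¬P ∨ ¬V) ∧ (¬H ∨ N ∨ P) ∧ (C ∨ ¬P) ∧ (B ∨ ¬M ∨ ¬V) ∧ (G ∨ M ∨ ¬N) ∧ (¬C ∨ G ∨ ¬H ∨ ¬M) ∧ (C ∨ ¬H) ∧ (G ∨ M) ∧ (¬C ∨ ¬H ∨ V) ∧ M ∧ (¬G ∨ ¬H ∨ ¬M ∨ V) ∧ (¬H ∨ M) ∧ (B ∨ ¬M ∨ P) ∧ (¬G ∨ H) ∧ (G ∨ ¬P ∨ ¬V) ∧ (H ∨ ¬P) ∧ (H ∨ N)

N = True; M = True; P = False; C = False; B = True; H = False; V = False; G = False

Unit clause (M) forces M = True.
Try N = False:
  (¬C ∨ ¬M ∨ N) forces C = False.
  (C ∨ ¬P) forces P = False.
  (¬H ∨ N ∨ P) forces H = False.
  clause (H ∨ N) is falsified — backtrack.
So N = True.
Set P = False.
  then (B ∨ ¬M ∨ P) forces B = True.
  then (¬B ∨ ¬C ∨ ¬M ∨ ¬N) forces C = False.
  then (C ∨ ¬H) forces H = False.
  then (¬G ∨ H) forces G = False.
Set V = False.
All clauses satisfied.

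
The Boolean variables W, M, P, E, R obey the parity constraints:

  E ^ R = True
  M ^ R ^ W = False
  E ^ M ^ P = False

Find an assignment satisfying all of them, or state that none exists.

W = False, M = True, P = True, E = False, R = True

E ^ R = F ^ T = True ✓
M ^ R ^ W = T ^ T ^ F = False ✓
E ^ M ^ P = F ^ T ^ T = False ✓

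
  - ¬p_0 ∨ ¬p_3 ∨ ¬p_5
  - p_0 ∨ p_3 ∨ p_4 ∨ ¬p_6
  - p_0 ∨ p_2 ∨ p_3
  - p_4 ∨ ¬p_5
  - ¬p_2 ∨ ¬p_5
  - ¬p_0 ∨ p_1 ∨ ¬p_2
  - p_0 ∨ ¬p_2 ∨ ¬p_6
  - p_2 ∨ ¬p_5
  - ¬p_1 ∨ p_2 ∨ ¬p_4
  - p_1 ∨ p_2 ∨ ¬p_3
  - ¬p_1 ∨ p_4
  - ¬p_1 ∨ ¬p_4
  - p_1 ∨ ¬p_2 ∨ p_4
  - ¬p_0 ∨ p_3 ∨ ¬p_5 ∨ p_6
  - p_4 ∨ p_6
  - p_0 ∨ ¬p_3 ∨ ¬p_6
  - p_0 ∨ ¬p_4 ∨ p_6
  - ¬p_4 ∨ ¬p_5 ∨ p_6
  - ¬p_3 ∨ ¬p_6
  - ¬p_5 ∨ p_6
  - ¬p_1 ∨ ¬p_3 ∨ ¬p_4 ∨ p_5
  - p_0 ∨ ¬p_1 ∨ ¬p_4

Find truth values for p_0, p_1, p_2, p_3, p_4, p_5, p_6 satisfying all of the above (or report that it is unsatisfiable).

p_0 = True; p_1 = False; p_2 = False; p_3 = False; p_4 = True; p_5 = False; p_6 = True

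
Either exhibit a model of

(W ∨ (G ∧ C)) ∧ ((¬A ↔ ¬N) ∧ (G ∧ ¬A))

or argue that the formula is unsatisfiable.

G = True, N = False, A = False, C = True, W = True

  W ∨ (G ∧ C) = True
    G ∧ C = True
  (¬A ↔ ¬N) ∧ (G ∧ ¬A) = True
    ¬A ↔ ¬N = True
      ¬A = True
      ¬N = True
    G ∧ ¬A = True
      ¬A = True
Both conjuncts True, so the formula holds.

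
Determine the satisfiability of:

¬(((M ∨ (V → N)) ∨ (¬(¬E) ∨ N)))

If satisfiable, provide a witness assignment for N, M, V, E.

N = False; M = False; V = True; E = False

  ¬(((M ∨ (V → N)) ∨ (¬(¬E) ∨ N))) = True
    (M ∨ (V → N)) ∨ (¬(¬E) ∨ N) = False
      M ∨ (V → N) = False
        V → N = False
      ¬(¬E) ∨ N = False
        ¬(¬E) = False
          ¬E = True
The formula evaluates to True.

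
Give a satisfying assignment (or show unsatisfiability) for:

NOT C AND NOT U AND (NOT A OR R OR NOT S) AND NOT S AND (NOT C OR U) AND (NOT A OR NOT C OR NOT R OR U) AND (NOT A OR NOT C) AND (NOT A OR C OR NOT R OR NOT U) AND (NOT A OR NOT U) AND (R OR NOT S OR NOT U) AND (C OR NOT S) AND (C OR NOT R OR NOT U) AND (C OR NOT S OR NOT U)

C = False, S = False, U = False, R = False, A = False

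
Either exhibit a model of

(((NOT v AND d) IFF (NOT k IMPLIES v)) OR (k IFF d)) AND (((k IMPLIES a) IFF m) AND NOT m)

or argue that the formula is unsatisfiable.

a=F, v=F, k=T, m=F, d=T

  ((NOT v AND d) IFF (NOT k IMPLIES v)) OR (k IFF d) = True
    (NOT v AND d) IFF (NOT k IMPLIES v) = True
      NOT v AND d = True
        NOT v = True
      NOT k IMPLIES v = True
        NOT k = False
    k IFF d = True
  ((k IMPLIES a) IFF m) AND NOT m = True
    (k IMPLIES a) IFF m = True
      k IMPLIES a = False
    NOT m = True
Both conjuncts True, so the formula holds.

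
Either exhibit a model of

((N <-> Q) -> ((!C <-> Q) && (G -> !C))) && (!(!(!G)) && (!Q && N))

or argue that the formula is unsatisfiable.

C = False, G = False, N = True, Q = False

  (N <-> Q) -> ((!C <-> Q) && (G -> !C)) = True
    N <-> Q = False
    (!C <-> Q) && (G -> !C) = False
      !C <-> Q = False
        !C = True
      G -> !C = True
        !C = True
  !(!(!G)) && (!Q && N) = True
    !(!(!G)) = True
      !(!G) = False
        !G = True
    !Q && N = True
      !Q = True
Both conjuncts True, so the formula holds.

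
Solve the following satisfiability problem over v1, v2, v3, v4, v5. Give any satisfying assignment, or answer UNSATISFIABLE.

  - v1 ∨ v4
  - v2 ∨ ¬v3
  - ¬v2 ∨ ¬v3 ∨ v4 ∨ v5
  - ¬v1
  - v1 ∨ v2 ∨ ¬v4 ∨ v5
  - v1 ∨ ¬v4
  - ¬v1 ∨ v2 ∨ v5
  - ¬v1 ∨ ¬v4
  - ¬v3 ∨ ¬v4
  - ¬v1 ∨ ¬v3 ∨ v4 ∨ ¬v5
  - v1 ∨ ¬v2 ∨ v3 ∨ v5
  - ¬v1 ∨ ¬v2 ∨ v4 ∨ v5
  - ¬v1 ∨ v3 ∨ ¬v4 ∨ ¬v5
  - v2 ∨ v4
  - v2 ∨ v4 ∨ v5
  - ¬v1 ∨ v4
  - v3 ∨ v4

The formula is unsatisfiable.

Case v1 = True:
  Clause (¬v1) is falsified — contradiction.
Case v1 = False:
  (v1 ∨ v4) forces v4 = True.
  Clause (v1 ∨ ¬v4) is falsified — contradiction.
Both cases fail, so the formula is unsatisfiable.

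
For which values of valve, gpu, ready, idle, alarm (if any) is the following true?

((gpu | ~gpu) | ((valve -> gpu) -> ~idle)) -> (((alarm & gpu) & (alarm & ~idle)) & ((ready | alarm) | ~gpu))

valve=T, gpu=T, ready=F, idle=F, alarm=T

  ((gpu | ~gpu) | ((valve -> gpu) -> ~idle)) -> (((alarm & gpu) & (alarm & ~idle)) & ((ready | alarm) | ~gpu)) = True
    (gpu | ~gpu) | ((valve -> gpu) -> ~idle) = True
      gpu | ~gpu = True
        ~gpu = False
      (valve -> gpu) -> ~idle = True
        valve -> gpu = True
        ~idle = True
    ((alarm & gpu) & (alarm & ~idle)) & ((ready | alarm) | ~gpu) = True
      (alarm & gpu) & (alarm & ~idle) = True
        alarm & gpu = True
        alarm & ~idle = True
          ~idle = True
      (ready | alarm) | ~gpu = True
        ready | alarm = True
        ~gpu = False
The formula evaluates to True.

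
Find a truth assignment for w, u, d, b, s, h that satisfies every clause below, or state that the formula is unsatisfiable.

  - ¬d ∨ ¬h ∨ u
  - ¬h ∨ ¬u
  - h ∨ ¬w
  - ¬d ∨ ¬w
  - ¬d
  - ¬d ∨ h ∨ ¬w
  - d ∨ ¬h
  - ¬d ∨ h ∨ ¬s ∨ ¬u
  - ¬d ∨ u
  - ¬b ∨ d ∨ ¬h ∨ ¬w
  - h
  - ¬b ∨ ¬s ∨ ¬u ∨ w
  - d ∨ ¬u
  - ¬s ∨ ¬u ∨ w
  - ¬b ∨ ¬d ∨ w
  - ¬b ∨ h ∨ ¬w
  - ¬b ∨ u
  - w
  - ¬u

Unsatisfiable — no assignment works.

Case d = True:
  Clause (¬d) is falsified — contradiction.
Case d = False:
  (d ∨ ¬h) forces h = False.
  Clause (h) is falsified — contradiction.
Both cases fail, so the formula is unsatisfiable.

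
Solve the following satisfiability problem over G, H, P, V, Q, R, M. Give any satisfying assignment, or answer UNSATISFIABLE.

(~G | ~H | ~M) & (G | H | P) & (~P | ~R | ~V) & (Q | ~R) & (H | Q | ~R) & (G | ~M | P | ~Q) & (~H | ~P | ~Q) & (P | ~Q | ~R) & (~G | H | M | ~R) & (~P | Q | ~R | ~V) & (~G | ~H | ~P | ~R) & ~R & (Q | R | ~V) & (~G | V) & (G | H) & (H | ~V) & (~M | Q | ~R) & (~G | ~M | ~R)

Unit clause (~R) forces R = False.
Set G = False.
  then (G | H) forces H = True.
Set P = False.
Set V = False.
Set Q = False.
Set M = False.
All clauses satisfied.

G = False; H = True; P = False; V = False; Q = False; R = False; M = False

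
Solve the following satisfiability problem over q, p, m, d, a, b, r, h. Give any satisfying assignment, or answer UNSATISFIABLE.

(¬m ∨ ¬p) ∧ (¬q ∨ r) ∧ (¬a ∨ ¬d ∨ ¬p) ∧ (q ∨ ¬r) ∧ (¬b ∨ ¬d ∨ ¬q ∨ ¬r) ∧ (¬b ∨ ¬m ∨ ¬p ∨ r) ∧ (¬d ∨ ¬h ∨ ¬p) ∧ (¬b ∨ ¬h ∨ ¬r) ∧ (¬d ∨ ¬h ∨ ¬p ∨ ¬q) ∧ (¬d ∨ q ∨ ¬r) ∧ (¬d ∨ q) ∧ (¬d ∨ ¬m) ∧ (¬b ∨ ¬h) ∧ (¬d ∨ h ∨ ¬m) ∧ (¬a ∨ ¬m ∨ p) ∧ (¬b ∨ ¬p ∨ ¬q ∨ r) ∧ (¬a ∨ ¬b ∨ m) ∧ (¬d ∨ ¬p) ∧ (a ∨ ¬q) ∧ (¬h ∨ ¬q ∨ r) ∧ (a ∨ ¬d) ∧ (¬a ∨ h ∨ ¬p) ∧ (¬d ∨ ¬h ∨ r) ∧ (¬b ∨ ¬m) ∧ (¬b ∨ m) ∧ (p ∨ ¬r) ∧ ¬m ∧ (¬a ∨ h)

Unit clause (¬m) forces m = False.
In (¬b ∨ m) only ¬b is left, so b = False.
Set q = False.
  then (q ∨ ¬r) forces r = False.
  then (¬d ∨ q) forces d = False.
Set p = False.
Set a = True.
  then (¬a ∨ h) forces h = True.
All clauses satisfied.

q: False; p: False; m: False; d: False; a: True; b: False; r: False; h: True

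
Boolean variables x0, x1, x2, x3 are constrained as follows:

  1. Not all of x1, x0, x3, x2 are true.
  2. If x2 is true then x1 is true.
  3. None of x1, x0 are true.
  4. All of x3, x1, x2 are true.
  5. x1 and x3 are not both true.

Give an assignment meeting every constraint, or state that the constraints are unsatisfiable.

Unsatisfiable — no assignment works.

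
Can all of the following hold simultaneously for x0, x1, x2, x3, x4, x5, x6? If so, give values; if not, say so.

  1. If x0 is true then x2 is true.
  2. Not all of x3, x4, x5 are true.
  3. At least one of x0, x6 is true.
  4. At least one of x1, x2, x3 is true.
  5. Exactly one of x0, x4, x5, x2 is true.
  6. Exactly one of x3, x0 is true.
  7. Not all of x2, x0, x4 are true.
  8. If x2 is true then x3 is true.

x0: False, x1: False, x2: False, x3: True, x4: False, x5: True, x6: True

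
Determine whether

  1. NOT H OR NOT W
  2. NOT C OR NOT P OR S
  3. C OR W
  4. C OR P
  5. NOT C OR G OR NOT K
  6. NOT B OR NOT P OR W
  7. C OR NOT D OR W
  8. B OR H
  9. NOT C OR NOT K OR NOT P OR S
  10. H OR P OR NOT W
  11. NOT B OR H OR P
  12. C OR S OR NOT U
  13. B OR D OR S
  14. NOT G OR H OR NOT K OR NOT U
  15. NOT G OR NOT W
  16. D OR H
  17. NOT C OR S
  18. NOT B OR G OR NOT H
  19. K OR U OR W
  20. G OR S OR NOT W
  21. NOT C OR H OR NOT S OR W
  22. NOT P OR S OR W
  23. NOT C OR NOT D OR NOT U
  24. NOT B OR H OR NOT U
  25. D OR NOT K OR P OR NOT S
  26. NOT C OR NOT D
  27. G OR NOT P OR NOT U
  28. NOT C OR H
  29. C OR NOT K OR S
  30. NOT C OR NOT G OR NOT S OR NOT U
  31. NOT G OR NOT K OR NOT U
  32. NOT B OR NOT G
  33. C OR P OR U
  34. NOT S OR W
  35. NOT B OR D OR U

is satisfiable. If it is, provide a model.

Try B = False:
  (B OR H) forces H = True.
  (NOT H OR NOT W) forces W = False.
  (C OR W) forces C = True.
  (NOT C OR S) forces S = True.
  clause (NOT S OR W) is falsified — backtrack.
So B = True.
  then (NOT B OR NOT G) forces G = False.
  then (NOT B OR G OR NOT H) forces H = False.
  then (NOT B OR H OR NOT U) forces U = False.
  then (NOT C OR H) forces C = False.
  then (C OR P OR U) forces P = True.
  then (NOT B OR D OR U) forces D = True.
  then (C OR W) forces W = True.
  then (G OR S OR NOT W) forces S = True.
Set K = False.
All clauses satisfied.

B=T, P=T, W=T, G=F, H=F, K=F, C=F, D=T, U=F, S=T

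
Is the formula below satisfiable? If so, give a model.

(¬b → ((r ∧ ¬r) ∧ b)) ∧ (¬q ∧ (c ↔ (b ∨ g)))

q = False, b = True, c = True, g = False, r = False

  ¬b → ((r ∧ ¬r) ∧ b) = True
    ¬b = False
    (r ∧ ¬r) ∧ b = False
      r ∧ ¬r = False
        ¬r = True
  ¬q ∧ (c ↔ (b ∨ g)) = True
    ¬q = True
    c ↔ (b ∨ g) = True
      b ∨ g = True
Both conjuncts True, so the formula holds.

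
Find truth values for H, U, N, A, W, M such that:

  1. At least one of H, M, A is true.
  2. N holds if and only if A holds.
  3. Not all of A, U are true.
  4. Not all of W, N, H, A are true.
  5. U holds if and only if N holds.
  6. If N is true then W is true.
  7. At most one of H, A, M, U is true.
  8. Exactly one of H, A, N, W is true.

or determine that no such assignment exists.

H = True, U = False, N = False, A = False, W = False, M = False

  (1) {H, M, A}: 1 true — at least one ✓
  (2) N=F, A=F — same ✓
  (3) {A, U}: 0/2 true — not all ✓
  (4) {W, N, H, A}: 1/4 true — not all ✓
  (5) U=F, N=F — same ✓
  (6) N=F ⇒ W: vacuous ✓
  (7) {H, A, M, U}: 1 true — at most one ✓
  (8) {H, A, N, W}: 1 true — exactly one ✓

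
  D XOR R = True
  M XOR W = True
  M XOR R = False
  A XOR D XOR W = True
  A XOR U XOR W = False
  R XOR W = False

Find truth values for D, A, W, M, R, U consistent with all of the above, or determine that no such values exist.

Unsatisfiable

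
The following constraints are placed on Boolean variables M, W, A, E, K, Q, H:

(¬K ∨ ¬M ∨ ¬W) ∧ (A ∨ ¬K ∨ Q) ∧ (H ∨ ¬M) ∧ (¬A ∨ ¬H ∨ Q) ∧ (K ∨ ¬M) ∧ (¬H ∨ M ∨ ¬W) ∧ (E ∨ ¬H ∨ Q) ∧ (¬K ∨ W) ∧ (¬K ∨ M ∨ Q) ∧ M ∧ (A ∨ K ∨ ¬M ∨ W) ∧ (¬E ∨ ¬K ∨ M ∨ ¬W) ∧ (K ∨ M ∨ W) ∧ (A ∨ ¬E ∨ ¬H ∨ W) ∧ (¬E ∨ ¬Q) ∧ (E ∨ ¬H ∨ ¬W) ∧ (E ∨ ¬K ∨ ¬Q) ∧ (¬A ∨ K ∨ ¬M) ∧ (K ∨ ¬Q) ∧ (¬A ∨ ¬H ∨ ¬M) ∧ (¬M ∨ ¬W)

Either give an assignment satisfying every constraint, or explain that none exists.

Case M = True:
  (H ∨ ¬M) forces H = True.
  (K ∨ ¬M) forces K = True.
  (¬K ∨ ¬M ∨ ¬W) forces W = False.
  Clause (¬K ∨ W) is falsified — contradiction.
Case M = False:
  Clause (M) is falsified — contradiction.
Both cases fail, so the formula is unsatisfiable.

UNSATISFIABLE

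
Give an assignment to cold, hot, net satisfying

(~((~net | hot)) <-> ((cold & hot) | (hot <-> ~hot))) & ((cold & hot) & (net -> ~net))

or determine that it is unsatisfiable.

The formula is unsatisfiable.

Case hot = True: the formula simplifies to ~cold & (cold & (net -> ~net)).
  cold = True: the conjunct ~cold is False.
  cold = False: the conjunct cold is False.
Case hot = False: the conjunct hot is False.
Both cases fail — unsatisfiable.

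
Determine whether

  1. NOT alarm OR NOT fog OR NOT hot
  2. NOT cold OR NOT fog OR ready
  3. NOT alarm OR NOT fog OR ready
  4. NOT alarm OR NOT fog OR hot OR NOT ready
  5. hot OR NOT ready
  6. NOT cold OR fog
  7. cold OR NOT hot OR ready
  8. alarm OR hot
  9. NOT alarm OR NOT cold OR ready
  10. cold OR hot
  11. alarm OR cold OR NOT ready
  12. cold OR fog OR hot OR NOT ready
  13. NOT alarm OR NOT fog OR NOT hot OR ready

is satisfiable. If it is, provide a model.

ready=T, hot=T, fog=F, cold=F, alarm=T

Set ready = True.
  then (hot OR NOT ready) forces hot = True.
Set fog = False.
  then (NOT cold OR fog) forces cold = False.
  then (alarm OR cold OR NOT ready) forces alarm = True.
All clauses satisfied.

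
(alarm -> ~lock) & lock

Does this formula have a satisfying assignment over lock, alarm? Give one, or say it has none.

lock=T; alarm=F

  alarm -> ~lock = True
    ~lock = False
Both conjuncts True, so the formula holds.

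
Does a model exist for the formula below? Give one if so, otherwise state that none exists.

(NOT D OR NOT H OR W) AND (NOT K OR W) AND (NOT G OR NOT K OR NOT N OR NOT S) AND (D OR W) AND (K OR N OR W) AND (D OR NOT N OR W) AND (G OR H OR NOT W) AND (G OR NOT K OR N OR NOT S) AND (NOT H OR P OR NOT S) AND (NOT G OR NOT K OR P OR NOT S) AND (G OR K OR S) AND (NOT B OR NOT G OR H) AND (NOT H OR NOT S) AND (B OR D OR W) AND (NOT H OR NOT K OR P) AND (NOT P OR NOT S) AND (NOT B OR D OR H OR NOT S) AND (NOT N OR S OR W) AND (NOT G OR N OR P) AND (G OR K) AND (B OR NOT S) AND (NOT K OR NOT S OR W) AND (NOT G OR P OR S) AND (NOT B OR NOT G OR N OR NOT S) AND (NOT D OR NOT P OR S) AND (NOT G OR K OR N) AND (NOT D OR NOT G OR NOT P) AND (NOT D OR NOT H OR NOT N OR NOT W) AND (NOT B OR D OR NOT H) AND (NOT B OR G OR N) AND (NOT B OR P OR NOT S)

Set K = True.
  then (NOT K OR W) forces W = True.
Set G = False.
  then (G OR H OR NOT W) forces H = True.
  then (NOT H OR NOT S) forces S = False.
  then (NOT H OR NOT K OR P) forces P = True.
  then (NOT D OR NOT P OR S) forces D = False.
  then (NOT B OR D OR NOT H) forces B = False.
Set N = False.
All clauses satisfied.

K: True; G: False; P: True; B: False; S: False; D: False; N: False; H: True; W: True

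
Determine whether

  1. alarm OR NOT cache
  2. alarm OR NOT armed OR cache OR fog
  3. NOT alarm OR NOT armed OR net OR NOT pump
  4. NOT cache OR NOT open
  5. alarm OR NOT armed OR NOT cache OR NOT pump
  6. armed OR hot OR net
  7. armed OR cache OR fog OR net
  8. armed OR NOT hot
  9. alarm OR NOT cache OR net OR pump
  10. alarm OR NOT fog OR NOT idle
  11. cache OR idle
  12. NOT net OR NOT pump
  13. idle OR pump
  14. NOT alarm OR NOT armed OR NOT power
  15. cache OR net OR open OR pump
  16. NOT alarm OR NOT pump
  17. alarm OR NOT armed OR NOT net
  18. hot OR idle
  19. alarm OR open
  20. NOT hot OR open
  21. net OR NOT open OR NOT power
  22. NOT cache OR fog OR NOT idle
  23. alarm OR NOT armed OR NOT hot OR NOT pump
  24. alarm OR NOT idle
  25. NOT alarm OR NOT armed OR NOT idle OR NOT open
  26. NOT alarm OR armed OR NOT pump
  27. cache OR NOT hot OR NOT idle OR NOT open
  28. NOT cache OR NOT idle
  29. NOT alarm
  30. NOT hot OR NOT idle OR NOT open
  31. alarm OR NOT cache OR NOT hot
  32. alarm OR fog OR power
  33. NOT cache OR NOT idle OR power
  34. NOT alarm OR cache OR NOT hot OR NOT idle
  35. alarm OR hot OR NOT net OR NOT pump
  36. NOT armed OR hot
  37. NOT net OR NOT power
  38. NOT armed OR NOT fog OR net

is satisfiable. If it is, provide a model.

Case alarm = True:
  Clause (NOT alarm) is falsified — contradiction.
Case alarm = False:
  (alarm OR NOT cache) forces cache = False.
  (cache OR idle) forces idle = True.
  Clause (alarm OR NOT idle) is falsified — contradiction.
Both cases fail, so the formula is unsatisfiable.

UNSATISFIABLE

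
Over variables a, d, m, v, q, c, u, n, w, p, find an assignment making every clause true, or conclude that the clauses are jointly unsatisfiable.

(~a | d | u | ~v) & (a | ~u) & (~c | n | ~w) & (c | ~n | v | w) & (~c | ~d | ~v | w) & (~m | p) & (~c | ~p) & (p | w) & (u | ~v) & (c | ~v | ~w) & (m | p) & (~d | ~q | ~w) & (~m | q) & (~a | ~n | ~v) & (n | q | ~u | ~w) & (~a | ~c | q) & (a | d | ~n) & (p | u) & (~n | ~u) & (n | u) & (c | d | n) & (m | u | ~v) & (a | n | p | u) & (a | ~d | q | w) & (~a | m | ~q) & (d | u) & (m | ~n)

a: True, d: True, m: True, v: False, q: True, c: False, u: True, n: False, w: False, p: True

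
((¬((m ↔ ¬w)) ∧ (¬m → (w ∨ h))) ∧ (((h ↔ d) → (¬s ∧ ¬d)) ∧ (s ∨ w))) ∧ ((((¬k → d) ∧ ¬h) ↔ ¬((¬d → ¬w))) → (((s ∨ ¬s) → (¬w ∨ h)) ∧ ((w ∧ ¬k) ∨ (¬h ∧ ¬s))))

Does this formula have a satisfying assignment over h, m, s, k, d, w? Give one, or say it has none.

h = True, m = True, s = True, k = True, d = False, w = True

  (¬((m ↔ ¬w)) ∧ (¬m → (w ∨ h))) ∧ (((h ↔ d) → (¬s ∧ ¬d)) ∧ (s ∨ w)) = True
    ¬((m ↔ ¬w)) ∧ (¬m → (w ∨ h)) = True
      ¬((m ↔ ¬w)) = True
        m ↔ ¬w = False
          ¬w = False
      ¬m → (w ∨ h) = True
        ¬m = False
        w ∨ h = True
    ((h ↔ d) → (¬s ∧ ¬d)) ∧ (s ∨ w) = True
      (h ↔ d) → (¬s ∧ ¬d) = True
        h ↔ d = False
        ¬s ∧ ¬d = False
          ¬s = False
          ¬d = True
      s ∨ w = True
  (((¬k → d) ∧ ¬h) ↔ ¬((¬d → ¬w))) → (((s ∨ ¬s) → (¬w ∨ h)) ∧ ((w ∧ ¬k) ∨ (¬h ∧ ¬s))) = True
    ((¬k → d) ∧ ¬h) ↔ ¬((¬d → ¬w)) = False
      (¬k → d) ∧ ¬h = False
        ¬k → d = True
          ¬k = False
        ¬h = False
      ¬((¬d → ¬w)) = True
        ¬d → ¬w = False
          ¬d = True
          ¬w = False
    ((s ∨ ¬s) → (¬w ∨ h)) ∧ ((w ∧ ¬k) ∨ (¬h ∧ ¬s)) = False
      (s ∨ ¬s) → (¬w ∨ h) = True
        s ∨ ¬s = True
          ¬s = False
        ¬w ∨ h = True
          ¬w = False
      (w ∧ ¬k) ∨ (¬h ∧ ¬s) = False
        w ∧ ¬k = False
          ¬k = False
        ¬h ∧ ¬s = False
          ¬h = False
          ¬s = False
Both conjuncts True, so the formula holds.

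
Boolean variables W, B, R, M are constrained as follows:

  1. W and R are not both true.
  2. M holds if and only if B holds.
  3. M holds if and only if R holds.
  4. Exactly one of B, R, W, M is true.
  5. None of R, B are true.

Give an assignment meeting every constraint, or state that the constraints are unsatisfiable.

W: True, B: False, R: False, M: False

  (1) W=T, R=F — not both ✓
  (2) M=F, B=F — same ✓
  (3) M=F, R=F — same ✓
  (4) {B, R, W, M}: 1 true — exactly one ✓
  (5) {R, B}: 0 true — none ✓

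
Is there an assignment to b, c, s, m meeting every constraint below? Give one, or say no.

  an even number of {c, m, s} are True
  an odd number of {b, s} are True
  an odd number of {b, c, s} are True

b = True, c = False, s = False, m = False

{c, m, s}: 0 true → even ✓
{b, s}: 1 true → odd ✓
{b, c, s}: 1 true → odd ✓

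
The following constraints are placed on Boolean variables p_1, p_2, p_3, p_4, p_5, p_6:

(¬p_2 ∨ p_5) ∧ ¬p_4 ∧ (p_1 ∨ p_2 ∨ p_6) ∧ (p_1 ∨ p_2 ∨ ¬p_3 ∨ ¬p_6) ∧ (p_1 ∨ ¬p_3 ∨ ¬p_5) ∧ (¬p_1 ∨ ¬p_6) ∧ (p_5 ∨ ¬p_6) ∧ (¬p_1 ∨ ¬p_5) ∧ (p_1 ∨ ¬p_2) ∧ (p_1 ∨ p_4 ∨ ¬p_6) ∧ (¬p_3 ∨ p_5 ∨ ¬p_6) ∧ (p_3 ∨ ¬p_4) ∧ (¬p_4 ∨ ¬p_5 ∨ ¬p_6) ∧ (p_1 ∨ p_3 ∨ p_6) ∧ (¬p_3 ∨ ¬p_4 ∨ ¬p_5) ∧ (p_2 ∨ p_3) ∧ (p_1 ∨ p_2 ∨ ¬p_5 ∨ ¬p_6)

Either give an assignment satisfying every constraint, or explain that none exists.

p_1=T, p_2=F, p_3=T, p_4=F, p_5=F, p_6=F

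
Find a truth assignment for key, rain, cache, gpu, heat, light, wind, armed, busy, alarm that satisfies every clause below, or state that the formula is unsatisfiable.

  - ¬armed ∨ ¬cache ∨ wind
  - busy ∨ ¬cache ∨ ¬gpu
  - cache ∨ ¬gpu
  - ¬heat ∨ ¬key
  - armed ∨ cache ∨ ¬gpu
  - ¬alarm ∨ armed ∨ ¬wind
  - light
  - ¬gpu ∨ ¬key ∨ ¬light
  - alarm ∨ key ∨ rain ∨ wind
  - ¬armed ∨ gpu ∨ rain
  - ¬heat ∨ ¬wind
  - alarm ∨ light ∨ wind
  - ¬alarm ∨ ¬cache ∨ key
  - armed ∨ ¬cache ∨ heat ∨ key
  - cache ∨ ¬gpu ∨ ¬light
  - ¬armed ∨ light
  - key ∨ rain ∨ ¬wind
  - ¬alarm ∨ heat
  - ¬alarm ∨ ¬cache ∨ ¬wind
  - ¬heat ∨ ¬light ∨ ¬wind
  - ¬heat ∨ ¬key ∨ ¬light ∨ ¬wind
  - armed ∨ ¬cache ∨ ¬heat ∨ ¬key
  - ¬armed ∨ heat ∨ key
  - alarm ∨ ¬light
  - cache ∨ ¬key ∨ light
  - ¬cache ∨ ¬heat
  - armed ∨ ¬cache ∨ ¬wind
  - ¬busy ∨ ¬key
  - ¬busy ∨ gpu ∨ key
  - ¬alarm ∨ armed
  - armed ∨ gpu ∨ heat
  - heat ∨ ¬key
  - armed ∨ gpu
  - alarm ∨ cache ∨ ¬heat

key=F; rain=T; cache=F; gpu=F; heat=T; light=T; wind=F; armed=T; busy=F; alarm=T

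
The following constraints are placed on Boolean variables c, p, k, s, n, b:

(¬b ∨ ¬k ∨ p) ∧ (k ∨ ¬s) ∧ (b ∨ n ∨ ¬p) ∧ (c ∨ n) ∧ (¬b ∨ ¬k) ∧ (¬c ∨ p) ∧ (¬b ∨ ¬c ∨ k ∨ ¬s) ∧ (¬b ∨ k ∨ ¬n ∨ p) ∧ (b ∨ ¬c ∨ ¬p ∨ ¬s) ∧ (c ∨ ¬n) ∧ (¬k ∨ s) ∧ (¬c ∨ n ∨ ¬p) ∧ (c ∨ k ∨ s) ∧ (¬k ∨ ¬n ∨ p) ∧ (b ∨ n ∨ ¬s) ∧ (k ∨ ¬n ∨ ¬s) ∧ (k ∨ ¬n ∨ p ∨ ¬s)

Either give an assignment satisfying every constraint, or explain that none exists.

c: True, p: True, k: False, s: False, n: True, b: False

Try c = False:
  (c ∨ n) forces n = True.
  clause (c ∨ ¬n) is falsified — backtrack.
So c = True.
  then (¬c ∨ p) forces p = True.
  then (¬c ∨ n ∨ ¬p) forces n = True.
Try k = True:
  (¬b ∨ ¬k) forces b = False.
  (b ∨ ¬c ∨ ¬p ∨ ¬s) forces s = False.
  clause (¬k ∨ s) is falsified — backtrack.
So k = False.
  then (k ∨ ¬s) forces s = False.
Set b = False.
All clauses satisfied.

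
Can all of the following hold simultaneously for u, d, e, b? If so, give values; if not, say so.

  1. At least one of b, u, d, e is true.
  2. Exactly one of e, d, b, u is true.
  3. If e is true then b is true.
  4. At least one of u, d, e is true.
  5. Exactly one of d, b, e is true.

u: False; d: True; e: False; b: False

  (1) {b, u, d, e}: 1 true — at least one ✓
  (2) {e, d, b, u}: 1 true — exactly one ✓
  (3) e=F ⇒ b: vacuous ✓
  (4) {u, d, e}: 1 true — at least one ✓
  (5) {d, b, e}: 1 true — exactly one ✓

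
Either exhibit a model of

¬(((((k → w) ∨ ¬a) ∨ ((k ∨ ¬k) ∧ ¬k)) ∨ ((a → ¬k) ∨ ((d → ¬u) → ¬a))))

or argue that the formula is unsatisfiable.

w=F; d=F; a=T; u=F; k=T

  ¬(((((k → w) ∨ ¬a) ∨ ((k ∨ ¬k) ∧ ¬k)) ∨ ((a → ¬k) ∨ ((d → ¬u) → ¬a)))) = True
    (((k → w) ∨ ¬a) ∨ ((k ∨ ¬k) ∧ ¬k)) ∨ ((a → ¬k) ∨ ((d → ¬u) → ¬a)) = False
      ((k → w) ∨ ¬a) ∨ ((k ∨ ¬k) ∧ ¬k) = False
        (k → w) ∨ ¬a = False
          k → w = False
          ¬a = False
        (k ∨ ¬k) ∧ ¬k = False
          k ∨ ¬k = True
            ¬k = False
          ¬k = False
      (a → ¬k) ∨ ((d → ¬u) → ¬a) = False
        a → ¬k = False
          ¬k = False
        (d → ¬u) → ¬a = False
          d → ¬u = True
            ¬u = True
          ¬a = False
The formula evaluates to True.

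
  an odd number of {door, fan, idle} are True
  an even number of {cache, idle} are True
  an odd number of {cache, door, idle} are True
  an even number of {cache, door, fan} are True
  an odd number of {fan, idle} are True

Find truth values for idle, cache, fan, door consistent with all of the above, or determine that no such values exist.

UNSATISFIABLE

Adding constraints 1, 2, 4 mod 2: every variable appears an even number of times on the left, so the left side is 0.
But the right sides sum to 1 (mod 2). 0 ≠ 1 — the system is inconsistent.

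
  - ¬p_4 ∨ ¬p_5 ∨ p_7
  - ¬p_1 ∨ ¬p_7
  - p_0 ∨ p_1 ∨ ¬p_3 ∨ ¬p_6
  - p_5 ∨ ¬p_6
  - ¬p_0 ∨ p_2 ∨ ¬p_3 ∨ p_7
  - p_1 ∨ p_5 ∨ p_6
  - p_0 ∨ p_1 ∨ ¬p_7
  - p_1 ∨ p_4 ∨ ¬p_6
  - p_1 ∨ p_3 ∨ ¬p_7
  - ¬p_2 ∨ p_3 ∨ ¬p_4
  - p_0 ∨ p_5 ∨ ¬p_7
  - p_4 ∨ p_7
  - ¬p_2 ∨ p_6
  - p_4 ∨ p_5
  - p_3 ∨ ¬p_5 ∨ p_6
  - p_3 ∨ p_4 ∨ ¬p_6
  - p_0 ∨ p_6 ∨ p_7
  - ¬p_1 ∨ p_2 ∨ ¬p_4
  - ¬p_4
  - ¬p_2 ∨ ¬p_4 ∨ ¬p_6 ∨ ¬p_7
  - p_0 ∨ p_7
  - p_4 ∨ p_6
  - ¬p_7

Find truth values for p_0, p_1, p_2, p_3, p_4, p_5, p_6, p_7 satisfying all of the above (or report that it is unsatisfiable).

Case p_4 = True:
  Clause (¬p_4) is falsified — contradiction.
Case p_4 = False:
  (p_4 ∨ p_7) forces p_7 = True.
  Clause (¬p_7) is falsified — contradiction.
Both cases fail, so the formula is unsatisfiable.

Unsatisfiable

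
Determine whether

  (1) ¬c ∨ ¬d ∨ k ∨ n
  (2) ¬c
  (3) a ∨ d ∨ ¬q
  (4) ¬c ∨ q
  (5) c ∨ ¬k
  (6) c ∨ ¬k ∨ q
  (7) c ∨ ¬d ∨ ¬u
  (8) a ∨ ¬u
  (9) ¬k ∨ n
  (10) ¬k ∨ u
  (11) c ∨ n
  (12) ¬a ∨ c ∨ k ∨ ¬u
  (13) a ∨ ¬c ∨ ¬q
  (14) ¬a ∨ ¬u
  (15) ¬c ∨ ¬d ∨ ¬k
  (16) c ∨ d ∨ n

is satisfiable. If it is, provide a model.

u = False, d = True, n = True, c = False, q = True, a = False, k = False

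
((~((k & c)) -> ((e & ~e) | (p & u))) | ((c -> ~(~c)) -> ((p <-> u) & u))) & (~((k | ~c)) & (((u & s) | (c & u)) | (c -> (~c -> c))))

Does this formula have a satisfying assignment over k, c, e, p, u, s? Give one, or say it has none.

k: False, c: True, e: True, p: True, u: True, s: True

  (~((k & c)) -> ((e & ~e) | (p & u))) | ((c -> ~(~c)) -> ((p <-> u) & u)) = True
    ~((k & c)) -> ((e & ~e) | (p & u)) = True
      ~((k & c)) = True
        k & c = False
      (e & ~e) | (p & u) = True
        e & ~e = False
          ~e = False
        p & u = True
    (c -> ~(~c)) -> ((p <-> u) & u) = True
      c -> ~(~c) = True
        ~(~c) = True
          ~c = False
      (p <-> u) & u = True
        p <-> u = True
  ~((k | ~c)) & (((u & s) | (c & u)) | (c -> (~c -> c))) = True
    ~((k | ~c)) = True
      k | ~c = False
        ~c = False
    ((u & s) | (c & u)) | (c -> (~c -> c)) = True
      (u & s) | (c & u) = True
        u & s = True
        c & u = True
      c -> (~c -> c) = True
        ~c -> c = True
          ~c = False
Both conjuncts True, so the formula holds.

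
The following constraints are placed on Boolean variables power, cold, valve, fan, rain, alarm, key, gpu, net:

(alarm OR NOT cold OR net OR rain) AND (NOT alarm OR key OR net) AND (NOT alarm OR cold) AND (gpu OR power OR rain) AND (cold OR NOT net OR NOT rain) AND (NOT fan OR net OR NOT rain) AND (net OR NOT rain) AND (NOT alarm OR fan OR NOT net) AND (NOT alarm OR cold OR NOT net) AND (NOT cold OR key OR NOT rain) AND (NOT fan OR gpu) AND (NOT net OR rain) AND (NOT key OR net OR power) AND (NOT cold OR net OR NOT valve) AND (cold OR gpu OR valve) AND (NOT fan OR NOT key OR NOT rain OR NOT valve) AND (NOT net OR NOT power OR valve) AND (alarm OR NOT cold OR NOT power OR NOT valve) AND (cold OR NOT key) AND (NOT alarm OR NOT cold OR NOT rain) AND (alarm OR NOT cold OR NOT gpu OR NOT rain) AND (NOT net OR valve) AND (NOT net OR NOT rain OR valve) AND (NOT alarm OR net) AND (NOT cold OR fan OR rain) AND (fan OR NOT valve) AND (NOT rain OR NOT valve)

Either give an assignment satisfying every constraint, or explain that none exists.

power=F, cold=F, valve=T, fan=T, rain=F, alarm=F, key=F, gpu=T, net=F

Set power = False.
Set cold = False.
  then (NOT alarm OR cold) forces alarm = False.
  then (cold OR NOT key) forces key = False.
Set valve = True.
  then (fan OR NOT valve) forces fan = True.
  then (NOT rain OR NOT valve) forces rain = False.
  then (gpu OR power OR rain) forces gpu = True.
  then (NOT net OR rain) forces net = False.
All clauses satisfied.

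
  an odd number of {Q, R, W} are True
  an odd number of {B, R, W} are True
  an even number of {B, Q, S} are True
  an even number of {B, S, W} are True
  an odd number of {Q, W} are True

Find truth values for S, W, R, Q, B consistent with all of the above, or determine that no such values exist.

Adding constraints 3, 4, 5 mod 2: every variable appears an even number of times on the left, so the left side is 0.
But the right sides sum to 1 (mod 2). 0 ≠ 1 — the system is inconsistent.

UNSATISFIABLE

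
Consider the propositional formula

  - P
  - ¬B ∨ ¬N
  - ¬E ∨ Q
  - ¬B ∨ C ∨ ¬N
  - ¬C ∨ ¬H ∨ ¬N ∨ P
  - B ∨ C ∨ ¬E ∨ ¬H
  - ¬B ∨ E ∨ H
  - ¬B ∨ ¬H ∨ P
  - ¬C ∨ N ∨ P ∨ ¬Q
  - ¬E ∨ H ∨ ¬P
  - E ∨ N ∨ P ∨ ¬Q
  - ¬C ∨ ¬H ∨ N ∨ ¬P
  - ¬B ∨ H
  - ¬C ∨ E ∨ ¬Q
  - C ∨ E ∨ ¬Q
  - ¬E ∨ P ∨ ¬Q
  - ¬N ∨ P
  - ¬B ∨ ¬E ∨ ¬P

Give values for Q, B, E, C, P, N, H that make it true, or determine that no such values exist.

Q: False, B: True, E: False, C: False, P: True, N: False, H: True

Unit clause (P) forces P = True.
Set Q = False.
  then (¬E ∨ Q) forces E = False.
Set B = True.
  then (¬B ∨ ¬N) forces N = False.
  then (¬B ∨ E ∨ H) forces H = True.
  then (¬C ∨ ¬H ∨ N ∨ ¬P) forces C = False.
All clauses satisfied.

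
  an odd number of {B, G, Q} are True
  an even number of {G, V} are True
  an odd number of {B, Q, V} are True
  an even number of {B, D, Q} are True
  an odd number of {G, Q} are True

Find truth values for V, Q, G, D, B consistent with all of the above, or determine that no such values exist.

V = True, Q = False, G = True, D = False, B = False

{B, G, Q}: 1 true → odd ✓
{G, V}: 2 true → even ✓
{B, Q, V}: 1 true → odd ✓
{B, D, Q}: 0 true → even ✓
{G, Q}: 1 true → odd ✓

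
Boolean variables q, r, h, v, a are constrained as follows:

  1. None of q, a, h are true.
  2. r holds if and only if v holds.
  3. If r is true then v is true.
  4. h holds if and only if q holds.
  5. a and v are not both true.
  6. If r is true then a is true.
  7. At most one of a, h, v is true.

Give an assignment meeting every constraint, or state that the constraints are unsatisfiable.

q = False; r = False; h = False; v = False; a = False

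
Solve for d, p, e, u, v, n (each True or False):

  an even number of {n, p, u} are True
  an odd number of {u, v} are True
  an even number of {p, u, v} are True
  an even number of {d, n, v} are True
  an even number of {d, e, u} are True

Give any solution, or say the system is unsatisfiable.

d = False, p = True, e = False, u = False, v = True, n = True

{n, p, u}: 2 true → even ✓
{u, v}: 1 true → odd ✓
{p, u, v}: 2 true → even ✓
{d, n, v}: 2 true → even ✓
{d, e, u}: 0 true → even ✓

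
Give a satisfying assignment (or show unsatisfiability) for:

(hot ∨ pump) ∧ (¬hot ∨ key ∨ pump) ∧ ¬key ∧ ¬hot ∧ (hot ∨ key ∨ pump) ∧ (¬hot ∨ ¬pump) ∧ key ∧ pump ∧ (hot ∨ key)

Case key = True:
  Clause (¬key) is falsified — contradiction.
Case key = False:
  Clause (key) is falsified — contradiction.
Both cases fail, so the formula is unsatisfiable.

The formula is unsatisfiable.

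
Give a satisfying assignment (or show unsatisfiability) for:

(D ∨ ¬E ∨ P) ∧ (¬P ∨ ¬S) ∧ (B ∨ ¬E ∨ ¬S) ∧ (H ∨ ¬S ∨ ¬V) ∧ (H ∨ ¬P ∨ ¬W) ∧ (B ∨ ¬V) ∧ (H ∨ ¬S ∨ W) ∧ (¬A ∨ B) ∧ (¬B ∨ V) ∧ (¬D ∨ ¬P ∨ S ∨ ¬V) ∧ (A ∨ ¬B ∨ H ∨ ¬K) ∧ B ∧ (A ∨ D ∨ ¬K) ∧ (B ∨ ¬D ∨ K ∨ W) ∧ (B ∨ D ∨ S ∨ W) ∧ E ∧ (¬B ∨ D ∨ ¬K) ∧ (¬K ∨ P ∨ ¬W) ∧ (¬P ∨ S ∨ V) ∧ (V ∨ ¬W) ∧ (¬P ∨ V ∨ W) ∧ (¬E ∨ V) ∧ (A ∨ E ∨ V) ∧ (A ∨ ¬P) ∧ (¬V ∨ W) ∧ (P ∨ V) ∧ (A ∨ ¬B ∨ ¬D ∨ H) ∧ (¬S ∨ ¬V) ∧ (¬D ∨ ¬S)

Unit clause (B) forces B = True.
Unit clause (E) forces E = True.
In (¬E ∨ V) only V is left, so V = True.
In (¬V ∨ W) only W is left, so W = True.
In (¬S ∨ ¬V) only ¬S is left, so S = False.
Try K = True:
  (¬B ∨ D ∨ ¬K) forces D = True.
  (¬D ∨ ¬P ∨ S ∨ ¬V) forces P = False.
  clause (¬K ∨ P ∨ ¬W) is falsified — backtrack.
So K = False.
Set H = True.
Set D = False.
  then (D ∨ ¬E ∨ P) forces P = True.
  then (A ∨ ¬P) forces A = True.
All clauses satisfied.

E = True, K = False, W = True, B = True, S = False, V = True, H = True, D = False, P = True, A = True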